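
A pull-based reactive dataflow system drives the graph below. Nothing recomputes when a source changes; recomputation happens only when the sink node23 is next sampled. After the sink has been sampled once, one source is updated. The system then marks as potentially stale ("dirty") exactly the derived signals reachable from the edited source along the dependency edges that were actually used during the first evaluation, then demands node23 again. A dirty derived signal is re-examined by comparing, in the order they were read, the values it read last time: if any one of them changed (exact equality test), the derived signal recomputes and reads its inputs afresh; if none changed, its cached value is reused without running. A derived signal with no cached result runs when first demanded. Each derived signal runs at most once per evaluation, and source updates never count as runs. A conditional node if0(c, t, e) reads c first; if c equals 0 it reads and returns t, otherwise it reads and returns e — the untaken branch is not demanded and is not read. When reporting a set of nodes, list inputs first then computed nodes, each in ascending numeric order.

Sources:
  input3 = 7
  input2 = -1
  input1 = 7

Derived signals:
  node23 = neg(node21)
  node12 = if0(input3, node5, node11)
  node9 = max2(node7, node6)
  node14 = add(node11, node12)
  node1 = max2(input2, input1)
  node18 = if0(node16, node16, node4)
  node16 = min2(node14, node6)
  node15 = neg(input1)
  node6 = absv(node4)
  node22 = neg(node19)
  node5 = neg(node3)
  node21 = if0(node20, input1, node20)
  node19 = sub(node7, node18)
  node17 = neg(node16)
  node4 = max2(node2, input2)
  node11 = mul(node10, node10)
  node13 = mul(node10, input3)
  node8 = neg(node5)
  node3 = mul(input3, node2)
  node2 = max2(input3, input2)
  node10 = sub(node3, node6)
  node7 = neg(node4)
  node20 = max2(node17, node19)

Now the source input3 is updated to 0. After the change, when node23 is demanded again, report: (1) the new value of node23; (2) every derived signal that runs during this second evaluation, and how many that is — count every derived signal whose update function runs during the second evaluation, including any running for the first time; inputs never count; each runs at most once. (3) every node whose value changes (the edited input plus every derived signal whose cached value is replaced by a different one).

First evaluation (everything demanded from the output):
  node2 = max2(7, -1) = 7
  node3 = mul(7, 7) = 49
  node4 = max2(7, -1) = 7
  node6 = absv(7) = 7
  node7 = neg(7) = -7
  node10 = sub(49, 7) = 42
  node11 = mul(42, 42) = 1764
  node12 = if0(input3=7 -> else branch node11) = 1764
  node14 = add(1764, 1764) = 3528
  node16 = min2(3528, 7) = 7
  node17 = neg(7) = -7
  node18 = if0(node16=7 -> else branch node4) = 7
  node19 = sub(-7, 7) = -14
  node20 = max2(-7, -14) = -7
  node21 = if0(node20=-7 -> else branch node20) = -7
  node23 = neg(-7) = 7

Propagation after the edit:
  node2: runs — input3 7->0; result 0.
  node3: runs — input3 7->0; node2 7->0; result 0.
  node4: runs — node2 7->0; result 0.
  node5: demanded for the first time — runs, produces 0.
  node6: runs — node4 7->0; result 0.
  node7: runs — node4 7->0; result 0.
  node10: runs — node3 49->0; node6 7->0; result 0.
  node11: runs — node10 42->0; node10 42->0; result 0.
  node12: runs — input3 7->0; node11 1764->0; result 0.
  node14: runs — node11 1764->0; node12 1764->0; result 0.
  node16: runs — node14 3528->0; node6 7->0; result 0.
  node17: runs — node16 7->0; result 0.
  node18: runs — node16 7->0; node4 7->0; result 0.
  node19: runs — node7 -7->0; node18 7->0; result 0.
  node20: runs — node17 -7->0; node19 -14->0; result 0.
  node21: runs — node20 -7->0; node20 -7->0; result 7.
  node23: runs — node21 -7->7; result -7.

Key observation: a condition flipped, so demand reaches new nodes — node5 runs for the first time.

New value of node23: -7.
Derived signals that run: node2, node3, node4, node5, node6, node7, node10, node11, node12, node14, node16, node17, node18, node19, node20, node21, node23 — 17 in total.
Values that change: input3, node2, node3, node4, node6, node7, node10, node11, node12, node14, node16, node17, node18, node19, node20, node21, node23.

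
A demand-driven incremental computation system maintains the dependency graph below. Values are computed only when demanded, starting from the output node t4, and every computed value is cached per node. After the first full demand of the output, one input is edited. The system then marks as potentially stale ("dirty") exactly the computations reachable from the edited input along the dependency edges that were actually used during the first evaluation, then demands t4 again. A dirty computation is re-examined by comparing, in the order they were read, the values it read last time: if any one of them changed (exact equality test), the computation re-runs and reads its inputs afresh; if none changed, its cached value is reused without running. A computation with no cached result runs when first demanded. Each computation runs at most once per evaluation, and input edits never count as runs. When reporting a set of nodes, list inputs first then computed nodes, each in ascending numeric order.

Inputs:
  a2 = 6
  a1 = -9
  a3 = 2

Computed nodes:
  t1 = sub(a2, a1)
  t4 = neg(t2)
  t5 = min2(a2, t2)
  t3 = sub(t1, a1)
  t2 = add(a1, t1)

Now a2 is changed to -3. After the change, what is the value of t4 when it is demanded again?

New value of t4: 3.

First evaluation (everything demanded from the output):
  t1 = sub(6, -9) = 15
  t2 = add(-9, 15) = 6
  t4 = neg(6) = -6

Propagation after the edit:
  t1: runs — a2 6->-3; result 6.
  t2: runs — t1 15->6; result -3.
  t4: runs — t2 6->-3; result 3.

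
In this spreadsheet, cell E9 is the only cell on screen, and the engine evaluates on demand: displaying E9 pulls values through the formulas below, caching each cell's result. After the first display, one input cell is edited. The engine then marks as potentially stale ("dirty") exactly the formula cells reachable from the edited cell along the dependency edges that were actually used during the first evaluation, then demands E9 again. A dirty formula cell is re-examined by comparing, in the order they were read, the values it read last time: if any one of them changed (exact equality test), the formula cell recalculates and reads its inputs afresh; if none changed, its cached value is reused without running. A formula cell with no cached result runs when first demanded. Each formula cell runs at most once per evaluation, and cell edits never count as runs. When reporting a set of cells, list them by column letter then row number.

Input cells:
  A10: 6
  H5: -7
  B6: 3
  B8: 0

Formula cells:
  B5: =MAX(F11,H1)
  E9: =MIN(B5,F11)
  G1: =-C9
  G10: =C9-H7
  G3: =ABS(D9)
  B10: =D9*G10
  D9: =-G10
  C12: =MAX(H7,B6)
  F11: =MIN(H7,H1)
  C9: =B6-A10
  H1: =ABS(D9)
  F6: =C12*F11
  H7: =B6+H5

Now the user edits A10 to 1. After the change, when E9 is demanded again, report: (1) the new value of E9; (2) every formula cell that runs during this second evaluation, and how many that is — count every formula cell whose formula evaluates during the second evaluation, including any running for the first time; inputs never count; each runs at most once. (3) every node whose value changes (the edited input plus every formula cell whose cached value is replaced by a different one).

E9 now evaluates to -4.
Run set: B5, C9, D9, E9, F11, G10, H1 (7 run).
Changed values: A10, B5, C9, D9, G10, H1.

Initial pass — values computed on the first demand:
  C9 = 3 - 6 = -3
  H7 = 3 + -7 = -4
  G10 = -3 - -4 = 1
  D9 = -(1) = -1
  H1 = ABS(-1) = 1
  F11 = MIN(-4, 1) = -4
  B5 = MAX(-4, 1) = 1
  E9 = MIN(1, -4) = -4

Second demand — change propagation:
  C9: re-runs because A10 6->1; new result 2.
  G10: re-runs because C9 -3->2; new result 6.
  D9: re-runs because G10 1->6; new result -6.
  H1: re-runs because D9 -1->-6; new result 6.
  F11: re-runs because H1 1->6; new result -4 (unchanged).
  B5: re-runs because H1 1->6; new result 6.
  E9: re-runs because B5 1->6; new result -4 (unchanged).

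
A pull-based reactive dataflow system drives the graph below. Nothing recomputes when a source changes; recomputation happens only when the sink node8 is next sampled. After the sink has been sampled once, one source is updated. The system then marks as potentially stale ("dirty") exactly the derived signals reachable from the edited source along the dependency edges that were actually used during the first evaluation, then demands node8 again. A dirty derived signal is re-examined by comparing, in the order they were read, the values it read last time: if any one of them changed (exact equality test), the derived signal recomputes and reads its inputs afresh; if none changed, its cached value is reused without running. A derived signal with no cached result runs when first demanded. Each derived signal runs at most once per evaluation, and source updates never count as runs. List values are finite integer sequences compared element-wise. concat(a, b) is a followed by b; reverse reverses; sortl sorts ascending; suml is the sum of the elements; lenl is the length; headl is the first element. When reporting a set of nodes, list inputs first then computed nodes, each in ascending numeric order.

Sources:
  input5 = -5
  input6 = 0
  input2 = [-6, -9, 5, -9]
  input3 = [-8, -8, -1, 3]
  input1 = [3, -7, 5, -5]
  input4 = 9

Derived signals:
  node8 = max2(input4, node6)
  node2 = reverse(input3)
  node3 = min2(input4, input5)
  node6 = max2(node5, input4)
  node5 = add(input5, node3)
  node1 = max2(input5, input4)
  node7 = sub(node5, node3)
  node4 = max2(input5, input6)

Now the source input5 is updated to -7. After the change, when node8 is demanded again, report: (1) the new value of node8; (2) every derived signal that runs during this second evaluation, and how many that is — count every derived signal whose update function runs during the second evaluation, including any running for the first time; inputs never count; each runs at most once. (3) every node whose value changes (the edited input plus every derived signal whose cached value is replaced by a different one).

First evaluation (everything demanded from the output):
  node3 = min2(9, -5) = -5
  node5 = add(-5, -5) = -10
  node6 = max2(-10, 9) = 9
  node8 = max2(9, 9) = 9

Propagation after the edit:
  node3: runs — input5 -5->-7; result -7.
  node5: runs — input5 -5->-7; node3 -5->-7; result -14.
  node6: runs — node5 -10->-14; result 9 (same value as before).
  node8: checked — values it read are unchanged (input4 unchanged, node6 unchanged); reused cached 9 without running.

Key observation: the change is absorbed at node6 — it re-runs but produces the same value, and the output's value is unchanged.

New value of node8: 9.
Derived signals that run: node3, node5, node6 — 3 in total.
Values that change: input5, node3, node5.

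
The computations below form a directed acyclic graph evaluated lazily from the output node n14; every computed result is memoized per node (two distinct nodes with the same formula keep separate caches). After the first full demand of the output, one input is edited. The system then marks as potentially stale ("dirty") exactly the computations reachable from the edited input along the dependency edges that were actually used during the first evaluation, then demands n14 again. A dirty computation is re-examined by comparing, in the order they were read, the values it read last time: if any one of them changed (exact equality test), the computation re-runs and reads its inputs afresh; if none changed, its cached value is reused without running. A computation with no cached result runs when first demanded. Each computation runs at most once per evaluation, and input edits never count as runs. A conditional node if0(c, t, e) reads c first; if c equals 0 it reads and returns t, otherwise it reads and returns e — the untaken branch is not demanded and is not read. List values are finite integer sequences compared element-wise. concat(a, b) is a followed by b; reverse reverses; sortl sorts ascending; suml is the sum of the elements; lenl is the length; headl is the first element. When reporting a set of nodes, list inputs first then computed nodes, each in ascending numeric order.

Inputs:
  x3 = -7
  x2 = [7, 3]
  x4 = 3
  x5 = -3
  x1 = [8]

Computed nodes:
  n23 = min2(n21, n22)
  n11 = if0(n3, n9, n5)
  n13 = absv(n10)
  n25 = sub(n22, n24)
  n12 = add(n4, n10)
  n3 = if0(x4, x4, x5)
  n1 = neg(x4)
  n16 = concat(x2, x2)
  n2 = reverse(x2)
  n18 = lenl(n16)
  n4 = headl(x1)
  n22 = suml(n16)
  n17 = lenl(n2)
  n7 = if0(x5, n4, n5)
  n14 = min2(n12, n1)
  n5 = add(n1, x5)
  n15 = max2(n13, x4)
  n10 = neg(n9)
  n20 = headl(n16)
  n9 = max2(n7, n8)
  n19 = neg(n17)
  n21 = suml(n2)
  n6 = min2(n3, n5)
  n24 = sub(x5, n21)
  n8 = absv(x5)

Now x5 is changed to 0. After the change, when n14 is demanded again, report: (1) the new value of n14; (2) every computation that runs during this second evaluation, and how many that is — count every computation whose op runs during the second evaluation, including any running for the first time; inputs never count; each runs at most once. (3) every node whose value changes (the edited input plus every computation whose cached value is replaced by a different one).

First demand of the output computes:
  n1 = neg(3) = -3
  n4 = headl([8]) = 8
  n5 = add(-3, -3) = -6
  n7 = if0(x5=-3 -> else branch n5) = -6
  n8 = absv(-3) = 3
  n9 = max2(-6, 3) = 3
  n10 = neg(3) = -3
  n12 = add(8, -3) = 5
  n14 = min2(5, -3) = -3

After the edit, cleaning proceeds:
  n5: stays stale; no demand reaches it after the flip.
  n7: a read changed (x5 -3->0) — executes, giving 8.
  n8: a read changed (x5 -3->0) — executes, giving 0.
  n9: a read changed (n7 -6->8; n8 3->0) — executes, giving 8.
  n10: a read changed (n9 3->8) — executes, giving -8.
  n12: a read changed (n10 -3->-8) — executes, giving 0.
  n14: a read changed (n12 5->0) — executes, giving -3 — identical to its old value.

Note the branch switch — demand abandons n5, which is never re-examined.

Demanding n14 again yields -3.
6 computations run: n7, n8, n9, n10, n12, n14.
The nodes whose values change: x5, n7, n8, n9, n10, n12.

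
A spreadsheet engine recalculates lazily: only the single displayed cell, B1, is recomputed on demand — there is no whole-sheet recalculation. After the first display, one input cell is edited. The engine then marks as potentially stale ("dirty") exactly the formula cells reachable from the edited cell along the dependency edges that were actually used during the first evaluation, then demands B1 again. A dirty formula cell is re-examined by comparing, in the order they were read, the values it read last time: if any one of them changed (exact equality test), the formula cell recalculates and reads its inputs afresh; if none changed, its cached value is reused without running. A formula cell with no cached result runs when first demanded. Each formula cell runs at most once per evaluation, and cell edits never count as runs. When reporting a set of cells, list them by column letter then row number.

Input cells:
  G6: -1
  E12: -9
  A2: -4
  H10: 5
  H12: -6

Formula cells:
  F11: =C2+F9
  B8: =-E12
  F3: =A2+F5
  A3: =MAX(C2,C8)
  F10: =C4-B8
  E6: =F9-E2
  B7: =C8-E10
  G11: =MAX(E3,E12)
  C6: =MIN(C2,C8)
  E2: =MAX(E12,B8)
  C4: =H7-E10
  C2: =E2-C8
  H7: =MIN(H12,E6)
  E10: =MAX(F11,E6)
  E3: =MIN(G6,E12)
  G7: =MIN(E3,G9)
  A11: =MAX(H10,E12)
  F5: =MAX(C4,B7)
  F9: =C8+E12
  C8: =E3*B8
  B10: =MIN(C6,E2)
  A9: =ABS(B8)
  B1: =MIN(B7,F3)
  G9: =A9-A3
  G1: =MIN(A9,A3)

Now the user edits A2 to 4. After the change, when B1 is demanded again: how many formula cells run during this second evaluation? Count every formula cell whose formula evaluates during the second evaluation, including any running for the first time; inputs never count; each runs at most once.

Formula cells that run: B1, F3 — 2 in total.

First evaluation (everything demanded from the output):
  B8 = -(-9) = 9
  E2 = MAX(-9, 9) = 9
  E3 = MIN(-1, -9) = -9
  C8 = -9 * 9 = -81
  C2 = 9 - -81 = 90
  F9 = -81 + -9 = -90
  E6 = -90 - 9 = -99
  F11 = 90 + -90 = 0
  E10 = MAX(0, -99) = 0
  B7 = -81 - 0 = -81
  H7 = MIN(-6, -99) = -99
  C4 = -99 - 0 = -99
  F5 = MAX(-99, -81) = -81
  F3 = -4 + -81 = -85
  B1 = MIN(-81, -85) = -85

Propagation after the edit:
  F3: runs — A2 -4->4; result -77.
  B1: runs — F3 -85->-77; result -81.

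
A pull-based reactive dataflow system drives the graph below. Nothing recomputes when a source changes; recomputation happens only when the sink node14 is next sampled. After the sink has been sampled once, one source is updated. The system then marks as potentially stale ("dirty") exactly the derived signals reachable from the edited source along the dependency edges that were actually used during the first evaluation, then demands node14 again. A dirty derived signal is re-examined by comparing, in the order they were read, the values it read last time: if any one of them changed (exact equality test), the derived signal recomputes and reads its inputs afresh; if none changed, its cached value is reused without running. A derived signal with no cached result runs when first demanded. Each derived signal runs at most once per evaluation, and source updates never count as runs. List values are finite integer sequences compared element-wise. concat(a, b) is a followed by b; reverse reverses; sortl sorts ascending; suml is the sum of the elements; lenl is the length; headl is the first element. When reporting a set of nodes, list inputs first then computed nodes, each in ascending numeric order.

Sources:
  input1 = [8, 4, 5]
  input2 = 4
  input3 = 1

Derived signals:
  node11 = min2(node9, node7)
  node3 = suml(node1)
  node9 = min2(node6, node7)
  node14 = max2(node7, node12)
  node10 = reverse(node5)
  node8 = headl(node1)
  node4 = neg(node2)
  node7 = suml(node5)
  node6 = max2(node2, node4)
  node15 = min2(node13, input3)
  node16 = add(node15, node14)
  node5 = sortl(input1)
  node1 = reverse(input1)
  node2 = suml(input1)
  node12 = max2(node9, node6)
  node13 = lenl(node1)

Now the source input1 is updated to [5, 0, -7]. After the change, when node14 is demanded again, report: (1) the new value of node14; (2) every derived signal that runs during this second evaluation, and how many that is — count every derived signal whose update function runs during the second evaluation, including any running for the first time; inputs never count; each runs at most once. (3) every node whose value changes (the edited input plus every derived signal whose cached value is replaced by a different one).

New value of node14: 2.
Derived signals that run: node2, node4, node5, node6, node7, node9, node12, node14 — 8 in total.
Values that change: input1, node2, node4, node5, node6, node7, node9, node12, node14.

First evaluation (everything demanded from the output):
  node2 = suml([8, 4, 5]) = 17
  node4 = neg(17) = -17
  node5 = sortl([8, 4, 5]) = [4, 5, 8]
  node6 = max2(17, -17) = 17
  node7 = suml([4, 5, 8]) = 17
  node9 = min2(17, 17) = 17
  node12 = max2(17, 17) = 17
  node14 = max2(17, 17) = 17

Propagation after the edit:
  node2: runs — input1 [8, 4, 5]->[5, 0, -7]; result -2.
  node4: runs — node2 17->-2; result 2.
  node5: runs — input1 [8, 4, 5]->[5, 0, -7]; result [-7, 0, 5].
  node6: runs — node2 17->-2; node4 -17->2; result 2.
  node7: runs — node5 [4, 5, 8]->[-7, 0, 5]; result -2.
  node9: runs — node6 17->2; node7 17->-2; result -2.
  node12: runs — node9 17->-2; node6 17->2; result 2.
  node14: runs — node7 17->-2; node12 17->2; result 2.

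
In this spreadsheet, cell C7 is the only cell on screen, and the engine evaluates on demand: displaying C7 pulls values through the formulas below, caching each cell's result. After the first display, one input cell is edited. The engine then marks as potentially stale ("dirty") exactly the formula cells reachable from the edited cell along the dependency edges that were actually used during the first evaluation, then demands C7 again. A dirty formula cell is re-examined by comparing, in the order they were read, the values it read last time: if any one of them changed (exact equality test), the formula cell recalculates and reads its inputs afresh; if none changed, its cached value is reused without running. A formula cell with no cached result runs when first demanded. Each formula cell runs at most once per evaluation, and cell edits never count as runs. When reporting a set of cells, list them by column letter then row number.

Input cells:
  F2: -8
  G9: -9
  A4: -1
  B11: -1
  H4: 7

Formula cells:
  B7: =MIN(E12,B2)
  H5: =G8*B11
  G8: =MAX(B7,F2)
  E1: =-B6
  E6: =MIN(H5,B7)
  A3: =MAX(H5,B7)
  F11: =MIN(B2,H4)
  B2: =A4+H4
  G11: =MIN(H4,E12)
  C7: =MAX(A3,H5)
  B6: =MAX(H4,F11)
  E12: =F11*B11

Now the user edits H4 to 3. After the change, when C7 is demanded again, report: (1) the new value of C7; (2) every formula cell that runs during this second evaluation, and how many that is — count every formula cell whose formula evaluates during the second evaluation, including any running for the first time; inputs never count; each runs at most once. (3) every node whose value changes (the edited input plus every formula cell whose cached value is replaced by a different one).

C7 now evaluates to 2.
Run set: A3, B2, B7, C7, E12, F11, G8, H5 (8 run).
Changed values: A3, B2, B7, C7, E12, F11, G8, H4, H5.

Initial pass — values computed on the first demand:
  B2 = -1 + 7 = 6
  F11 = MIN(6, 7) = 6
  E12 = 6 * -1 = -6
  B7 = MIN(-6, 6) = -6
  G8 = MAX(-6, -8) = -6
  H5 = -6 * -1 = 6
  A3 = MAX(6, -6) = 6
  C7 = MAX(6, 6) = 6

Second demand — change propagation:
  B2: re-runs because H4 7->3; new result 2.
  F11: re-runs because B2 6->2; H4 7->3; new result 2.
  E12: re-runs because F11 6->2; new result -2.
  B7: re-runs because E12 -6->-2; B2 6->2; new result -2.
  G8: re-runs because B7 -6->-2; new result -2.
  H5: re-runs because G8 -6->-2; new result 2.
  A3: re-runs because H5 6->2; B7 -6->-2; new result 2.
  C7: re-runs because A3 6->2; H5 6->2; new result 2.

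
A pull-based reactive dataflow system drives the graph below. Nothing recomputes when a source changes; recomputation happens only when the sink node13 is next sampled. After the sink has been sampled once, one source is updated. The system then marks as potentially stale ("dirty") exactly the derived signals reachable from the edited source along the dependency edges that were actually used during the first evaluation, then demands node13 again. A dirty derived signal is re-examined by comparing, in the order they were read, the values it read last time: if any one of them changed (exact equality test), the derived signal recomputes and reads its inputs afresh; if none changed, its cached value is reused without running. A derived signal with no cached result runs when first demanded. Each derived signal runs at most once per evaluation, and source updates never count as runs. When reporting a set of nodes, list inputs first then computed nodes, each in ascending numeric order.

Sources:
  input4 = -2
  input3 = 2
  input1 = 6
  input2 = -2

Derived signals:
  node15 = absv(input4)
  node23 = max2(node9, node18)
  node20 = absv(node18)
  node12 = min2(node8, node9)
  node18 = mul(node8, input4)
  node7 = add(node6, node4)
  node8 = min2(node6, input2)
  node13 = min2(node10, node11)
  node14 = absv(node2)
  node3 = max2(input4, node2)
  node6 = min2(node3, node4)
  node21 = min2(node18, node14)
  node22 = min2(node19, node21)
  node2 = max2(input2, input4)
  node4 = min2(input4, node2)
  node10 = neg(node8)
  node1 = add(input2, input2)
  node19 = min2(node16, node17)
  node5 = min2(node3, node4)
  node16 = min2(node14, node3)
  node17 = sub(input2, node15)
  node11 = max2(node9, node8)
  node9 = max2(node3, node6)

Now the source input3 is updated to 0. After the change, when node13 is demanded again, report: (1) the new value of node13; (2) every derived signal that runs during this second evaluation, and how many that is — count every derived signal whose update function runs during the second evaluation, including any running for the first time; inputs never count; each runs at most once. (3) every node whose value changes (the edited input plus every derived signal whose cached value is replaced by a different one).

First evaluation (everything demanded from the output):
  node2 = max2(-2, -2) = -2
  node3 = max2(-2, -2) = -2
  node4 = min2(-2, -2) = -2
  node6 = min2(-2, -2) = -2
  node8 = min2(-2, -2) = -2
  node9 = max2(-2, -2) = -2
  node10 = neg(-2) = 2
  node11 = max2(-2, -2) = -2
  node13 = min2(2, -2) = -2

Propagation after the edit:
  input3 feeds no computation that the output demands — nothing is marked dirty and nothing runs.

Key observation: input3 is never demanded by the output, so the edit triggers no recomputation at all.

New value of node13: -2.
Derived signals that run: none — 0 in total.
Values that change: input3.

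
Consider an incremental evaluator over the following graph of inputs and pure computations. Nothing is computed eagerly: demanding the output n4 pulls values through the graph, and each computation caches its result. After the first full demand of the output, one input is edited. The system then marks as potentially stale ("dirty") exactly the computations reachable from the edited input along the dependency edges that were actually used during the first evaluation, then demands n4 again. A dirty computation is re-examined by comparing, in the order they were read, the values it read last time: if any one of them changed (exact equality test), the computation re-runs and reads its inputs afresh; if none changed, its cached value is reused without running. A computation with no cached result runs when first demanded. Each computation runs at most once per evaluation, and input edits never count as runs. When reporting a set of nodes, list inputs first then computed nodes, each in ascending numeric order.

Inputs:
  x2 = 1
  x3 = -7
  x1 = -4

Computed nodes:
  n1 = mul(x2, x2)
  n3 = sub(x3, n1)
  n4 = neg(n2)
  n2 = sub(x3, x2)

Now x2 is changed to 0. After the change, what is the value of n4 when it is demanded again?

Initial pass — values computed on the first demand:
  n2 = sub(-7, 1) = -8
  n4 = neg(-8) = 8

Second demand — change propagation:
  n2: re-runs because x2 1->0; new result -7.
  n4: re-runs because n2 -8->-7; new result 7.

n4 now evaluates to 7.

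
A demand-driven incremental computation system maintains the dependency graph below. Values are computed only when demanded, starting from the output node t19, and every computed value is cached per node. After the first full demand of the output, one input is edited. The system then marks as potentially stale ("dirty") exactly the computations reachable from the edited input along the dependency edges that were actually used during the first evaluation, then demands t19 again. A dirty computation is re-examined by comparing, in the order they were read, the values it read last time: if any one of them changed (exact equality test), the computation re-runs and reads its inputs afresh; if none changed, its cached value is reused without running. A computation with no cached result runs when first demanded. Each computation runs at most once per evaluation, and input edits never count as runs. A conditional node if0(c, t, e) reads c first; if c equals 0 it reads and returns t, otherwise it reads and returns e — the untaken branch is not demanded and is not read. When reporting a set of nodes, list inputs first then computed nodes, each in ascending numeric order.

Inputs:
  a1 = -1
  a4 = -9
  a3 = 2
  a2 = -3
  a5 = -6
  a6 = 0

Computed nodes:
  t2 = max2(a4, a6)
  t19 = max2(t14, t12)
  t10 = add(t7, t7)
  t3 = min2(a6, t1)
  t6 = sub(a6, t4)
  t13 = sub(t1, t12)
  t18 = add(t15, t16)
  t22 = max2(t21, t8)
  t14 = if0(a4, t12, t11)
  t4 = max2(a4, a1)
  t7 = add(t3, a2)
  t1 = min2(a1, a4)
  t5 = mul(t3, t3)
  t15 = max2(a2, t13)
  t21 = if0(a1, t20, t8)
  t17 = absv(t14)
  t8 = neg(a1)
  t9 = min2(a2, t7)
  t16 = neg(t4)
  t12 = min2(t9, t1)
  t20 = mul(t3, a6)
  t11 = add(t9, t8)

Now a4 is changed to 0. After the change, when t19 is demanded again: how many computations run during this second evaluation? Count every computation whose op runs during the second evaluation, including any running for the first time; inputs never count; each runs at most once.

Computations that run: t1, t3, t7, t9, t12, t14, t19 — 7 in total.
Key observation: a condition flipped, so demand moved to the other branch — t11 is never re-examined.

First evaluation (everything demanded from the output):
  t1 = min2(-1, -9) = -9
  t3 = min2(0, -9) = -9
  t7 = add(-9, -3) = -12
  t8 = neg(-1) = 1
  t9 = min2(-3, -12) = -12
  t11 = add(-12, 1) = -11
  t12 = min2(-12, -9) = -12
  t14 = if0(a4=-9 -> else branch t11) = -11
  t19 = max2(-11, -12) = -11

Propagation after the edit:
  t1: runs — a4 -9->0; result -1.
  t3: runs — t1 -9->-1; result -1.
  t7: runs — t3 -9->-1; result -4.
  t9: runs — t7 -12->-4; result -4.
  t11: marked dirty but never re-examined — demand shifted away from it.
  t12: runs — t9 -12->-4; t1 -9->-1; result -4.
  t14: runs — a4 -9->0; result -4.
  t19: runs — t14 -11->-4; t12 -12->-4; result -4.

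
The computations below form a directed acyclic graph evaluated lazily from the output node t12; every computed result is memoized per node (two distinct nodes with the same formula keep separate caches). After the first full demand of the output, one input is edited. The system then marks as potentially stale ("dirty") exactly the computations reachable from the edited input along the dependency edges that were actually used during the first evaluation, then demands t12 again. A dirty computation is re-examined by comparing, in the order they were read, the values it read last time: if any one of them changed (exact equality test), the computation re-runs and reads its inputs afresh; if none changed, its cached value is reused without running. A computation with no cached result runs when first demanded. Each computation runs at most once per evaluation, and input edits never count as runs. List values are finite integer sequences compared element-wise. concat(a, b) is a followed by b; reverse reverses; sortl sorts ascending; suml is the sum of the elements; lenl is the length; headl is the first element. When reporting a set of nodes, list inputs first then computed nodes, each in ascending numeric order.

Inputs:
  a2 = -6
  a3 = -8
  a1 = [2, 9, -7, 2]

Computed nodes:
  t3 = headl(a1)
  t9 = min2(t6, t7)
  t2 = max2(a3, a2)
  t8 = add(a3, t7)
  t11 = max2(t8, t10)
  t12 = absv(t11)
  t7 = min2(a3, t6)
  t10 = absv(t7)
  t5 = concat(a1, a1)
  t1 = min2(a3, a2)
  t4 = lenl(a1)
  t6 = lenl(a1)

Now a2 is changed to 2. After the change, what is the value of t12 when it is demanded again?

First demand of the output computes:
  t6 = lenl([2, 9, -7, 2]) = 4
  t7 = min2(-8, 4) = -8
  t8 = add(-8, -8) = -16
  t10 = absv(-8) = 8
  t11 = max2(-16, 8) = 8
  t12 = absv(8) = 8

After the edit, cleaning proceeds:
  a2 only reaches undemanded nodes; the second demand re-runs nothing.

Note the shortcut — a2 feeds only undemanded nodes, so no recomputation happens.

Demanding t12 again yields 8.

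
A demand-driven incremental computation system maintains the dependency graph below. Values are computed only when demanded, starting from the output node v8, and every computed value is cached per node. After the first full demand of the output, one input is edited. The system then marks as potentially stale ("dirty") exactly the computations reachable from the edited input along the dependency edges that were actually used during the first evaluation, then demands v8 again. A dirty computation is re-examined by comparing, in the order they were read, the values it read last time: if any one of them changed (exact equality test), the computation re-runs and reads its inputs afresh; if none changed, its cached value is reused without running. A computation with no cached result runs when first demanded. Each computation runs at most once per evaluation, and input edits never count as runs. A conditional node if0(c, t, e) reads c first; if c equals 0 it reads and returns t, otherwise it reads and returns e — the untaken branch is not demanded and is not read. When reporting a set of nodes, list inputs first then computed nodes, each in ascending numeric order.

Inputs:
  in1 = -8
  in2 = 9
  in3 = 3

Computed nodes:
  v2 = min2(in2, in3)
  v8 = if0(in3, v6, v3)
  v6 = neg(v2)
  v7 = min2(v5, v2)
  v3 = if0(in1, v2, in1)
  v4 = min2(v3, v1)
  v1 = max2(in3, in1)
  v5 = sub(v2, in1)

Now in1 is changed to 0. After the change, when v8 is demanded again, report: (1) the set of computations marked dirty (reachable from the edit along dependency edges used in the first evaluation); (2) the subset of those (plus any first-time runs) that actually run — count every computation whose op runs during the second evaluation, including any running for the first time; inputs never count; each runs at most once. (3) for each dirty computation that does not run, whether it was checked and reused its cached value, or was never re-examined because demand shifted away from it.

First evaluation (everything demanded from the output):
  v3 = if0(in1=-8 -> else branch in1) = -8
  v8 = if0(in3=3 -> else branch v3) = -8

Propagation after the edit:
  v2: demanded for the first time — runs, produces 3.
  v3: runs — in1 -8->0; in1 -8->0; result 3.
  v8: runs — v3 -8->3; result 3.

Key observation: a condition flipped, so demand reaches new nodes — v2 runs for the first time.

Marked dirty: v3, v8.
Computations that run: v2, v3, v8 — 3 in total.
Every dirty computation ran.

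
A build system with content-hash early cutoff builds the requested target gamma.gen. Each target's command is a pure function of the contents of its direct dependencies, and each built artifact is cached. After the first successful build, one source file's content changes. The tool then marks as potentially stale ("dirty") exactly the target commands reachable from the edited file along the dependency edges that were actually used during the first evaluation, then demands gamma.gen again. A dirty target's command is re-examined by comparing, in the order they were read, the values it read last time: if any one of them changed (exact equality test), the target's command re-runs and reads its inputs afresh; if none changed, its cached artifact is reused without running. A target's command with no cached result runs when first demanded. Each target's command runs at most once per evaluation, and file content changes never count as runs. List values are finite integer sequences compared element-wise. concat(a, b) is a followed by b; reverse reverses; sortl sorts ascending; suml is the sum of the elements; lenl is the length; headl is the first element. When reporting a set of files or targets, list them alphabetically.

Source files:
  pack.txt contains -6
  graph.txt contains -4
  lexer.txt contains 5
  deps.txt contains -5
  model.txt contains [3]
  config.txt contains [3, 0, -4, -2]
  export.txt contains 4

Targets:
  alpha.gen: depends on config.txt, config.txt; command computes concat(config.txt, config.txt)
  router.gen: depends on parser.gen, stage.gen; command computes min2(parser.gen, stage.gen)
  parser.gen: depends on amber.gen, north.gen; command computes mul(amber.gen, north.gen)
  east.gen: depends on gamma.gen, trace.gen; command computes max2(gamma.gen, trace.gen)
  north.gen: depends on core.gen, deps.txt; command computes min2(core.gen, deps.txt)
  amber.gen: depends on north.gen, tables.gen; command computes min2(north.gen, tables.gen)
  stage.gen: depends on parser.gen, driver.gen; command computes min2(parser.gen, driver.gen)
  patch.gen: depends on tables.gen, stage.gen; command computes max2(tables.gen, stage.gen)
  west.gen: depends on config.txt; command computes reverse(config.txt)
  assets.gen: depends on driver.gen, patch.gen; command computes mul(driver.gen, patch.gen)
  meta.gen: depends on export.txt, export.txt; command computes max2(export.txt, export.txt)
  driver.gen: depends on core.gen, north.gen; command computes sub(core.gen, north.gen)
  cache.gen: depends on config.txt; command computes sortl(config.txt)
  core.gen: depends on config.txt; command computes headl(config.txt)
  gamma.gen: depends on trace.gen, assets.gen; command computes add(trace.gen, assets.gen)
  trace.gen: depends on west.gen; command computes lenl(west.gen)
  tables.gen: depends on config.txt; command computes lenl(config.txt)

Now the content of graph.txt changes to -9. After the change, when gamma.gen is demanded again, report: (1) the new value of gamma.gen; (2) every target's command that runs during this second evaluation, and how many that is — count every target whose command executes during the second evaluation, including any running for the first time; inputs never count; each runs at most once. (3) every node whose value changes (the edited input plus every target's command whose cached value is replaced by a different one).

New value of gamma.gen: 68.
Target commands that run: none — 0 in total.
Values that change: graph.txt.
Key observation: graph.txt is never demanded by the output, so the edit triggers no recomputation at all.

First evaluation (everything demanded from the output):
  core.gen = headl([3, 0, -4, -2]) = 3
  north.gen = min2(3, -5) = -5
  driver.gen = sub(3, -5) = 8
  tables.gen = lenl([3, 0, -4, -2]) = 4
  amber.gen = min2(-5, 4) = -5
  parser.gen = mul(-5, -5) = 25
  stage.gen = min2(25, 8) = 8
  patch.gen = max2(4, 8) = 8
  assets.gen = mul(8, 8) = 64
  west.gen = reverse([3, 0, -4, -2]) = [-2, -4, 0, 3]
  trace.gen = lenl([-2, -4, 0, 3]) = 4
  gamma.gen = add(4, 64) = 68

Propagation after the edit:
  graph.txt feeds no computation that the output demands — nothing is marked dirty and nothing runs.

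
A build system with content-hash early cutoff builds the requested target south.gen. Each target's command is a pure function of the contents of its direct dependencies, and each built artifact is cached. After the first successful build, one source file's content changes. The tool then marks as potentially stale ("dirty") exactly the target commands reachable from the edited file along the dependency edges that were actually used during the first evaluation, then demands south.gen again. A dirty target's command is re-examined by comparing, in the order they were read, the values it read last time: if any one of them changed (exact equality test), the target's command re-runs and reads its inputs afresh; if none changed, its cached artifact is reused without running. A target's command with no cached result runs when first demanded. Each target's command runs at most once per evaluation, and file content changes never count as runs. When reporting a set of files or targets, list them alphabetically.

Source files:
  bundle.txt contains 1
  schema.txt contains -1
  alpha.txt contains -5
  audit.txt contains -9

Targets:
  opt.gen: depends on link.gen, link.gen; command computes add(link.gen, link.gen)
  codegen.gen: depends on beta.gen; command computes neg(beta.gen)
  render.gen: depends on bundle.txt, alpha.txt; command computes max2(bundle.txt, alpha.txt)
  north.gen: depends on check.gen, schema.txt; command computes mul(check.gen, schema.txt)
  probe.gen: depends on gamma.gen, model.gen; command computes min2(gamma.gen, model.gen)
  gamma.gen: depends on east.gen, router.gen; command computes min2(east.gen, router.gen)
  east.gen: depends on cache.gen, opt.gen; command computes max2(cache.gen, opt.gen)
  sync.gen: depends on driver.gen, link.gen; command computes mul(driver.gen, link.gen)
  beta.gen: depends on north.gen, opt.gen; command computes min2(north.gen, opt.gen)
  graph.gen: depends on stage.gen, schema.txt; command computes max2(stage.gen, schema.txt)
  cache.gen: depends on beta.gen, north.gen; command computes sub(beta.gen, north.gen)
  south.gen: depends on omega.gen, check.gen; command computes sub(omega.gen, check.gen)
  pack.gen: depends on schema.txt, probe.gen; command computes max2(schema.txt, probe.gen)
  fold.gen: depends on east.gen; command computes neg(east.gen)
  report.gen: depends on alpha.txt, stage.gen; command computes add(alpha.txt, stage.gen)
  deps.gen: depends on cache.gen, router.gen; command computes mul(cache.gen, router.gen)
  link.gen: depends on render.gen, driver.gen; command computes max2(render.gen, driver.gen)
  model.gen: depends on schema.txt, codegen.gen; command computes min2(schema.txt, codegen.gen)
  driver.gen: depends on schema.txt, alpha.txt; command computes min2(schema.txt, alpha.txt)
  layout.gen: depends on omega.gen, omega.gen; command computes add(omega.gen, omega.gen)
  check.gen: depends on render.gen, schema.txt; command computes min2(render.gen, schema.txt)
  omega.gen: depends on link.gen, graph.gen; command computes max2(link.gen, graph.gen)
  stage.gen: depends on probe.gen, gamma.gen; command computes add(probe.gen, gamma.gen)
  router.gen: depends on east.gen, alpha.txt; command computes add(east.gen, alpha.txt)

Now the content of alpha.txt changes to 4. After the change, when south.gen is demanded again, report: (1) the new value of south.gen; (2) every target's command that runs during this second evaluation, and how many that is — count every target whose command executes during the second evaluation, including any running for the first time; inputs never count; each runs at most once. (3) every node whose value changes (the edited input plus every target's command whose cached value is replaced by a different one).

New value of south.gen: 8.
Target commands that run: beta.gen, check.gen, driver.gen, east.gen, gamma.gen, graph.gen, link.gen, omega.gen, opt.gen, probe.gen, render.gen, router.gen, south.gen, stage.gen — 14 in total.
Values that change: alpha.txt, driver.gen, east.gen, gamma.gen, graph.gen, link.gen, omega.gen, opt.gen, probe.gen, render.gen, router.gen, south.gen, stage.gen.
Key observation: the cutoff stops propagation at north.gen — its inputs' values are unchanged, so it reuses its cache.

First evaluation (everything demanded from the output):
  driver.gen = min2(-1, -5) = -5
  render.gen = max2(1, -5) = 1
  check.gen = min2(1, -1) = -1
  link.gen = max2(1, -5) = 1
  north.gen = mul(-1, -1) = 1
  opt.gen = add(1, 1) = 2
  beta.gen = min2(1, 2) = 1
  cache.gen = sub(1, 1) = 0
  codegen.gen = neg(1) = -1
  east.gen = max2(0, 2) = 2
  model.gen = min2(-1, -1) = -1
  router.gen = add(2, -5) = -3
  gamma.gen = min2(2, -3) = -3
  probe.gen = min2(-3, -1) = -3
  stage.gen = add(-3, -3) = -6
  graph.gen = max2(-6, -1) = -1
  omega.gen = max2(1, -1) = 1
  south.gen = sub(1, -1) = 2

Propagation after the edit:
  driver.gen: runs — alpha.txt -5->4; result -1.
  render.gen: runs — alpha.txt -5->4; result 4.
  check.gen: runs — render.gen 1->4; result -1 (same value as before).
  link.gen: runs — render.gen 1->4; driver.gen -5->-1; result 4.
  north.gen: checked — values it read are unchanged (check.gen unchanged, schema.txt unchanged); reused cached 1 without running.
  opt.gen: runs — link.gen 1->4; link.gen 1->4; result 8.
  beta.gen: runs — opt.gen 2->8; result 1 (same value as before).
  cache.gen: checked — values it read are unchanged (beta.gen unchanged, north.gen unchanged); reused cached 0 without running.
  codegen.gen: checked — values it read are unchanged (beta.gen unchanged); reused cached -1 without running.
  east.gen: runs — opt.gen 2->8; result 8.
  model.gen: checked — values it read are unchanged (schema.txt unchanged, codegen.gen unchanged); reused cached -1 without running.
  router.gen: runs — east.gen 2->8; alpha.txt -5->4; result 12.
  gamma.gen: runs — east.gen 2->8; router.gen -3->12; result 8.
  probe.gen: runs — gamma.gen -3->8; result -1.
  stage.gen: runs — probe.gen -3->-1; gamma.gen -3->8; result 7.
  graph.gen: runs — stage.gen -6->7; result 7.
  omega.gen: runs — link.gen 1->4; graph.gen -1->7; result 7.
  south.gen: runs — omega.gen 1->7; result 8.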